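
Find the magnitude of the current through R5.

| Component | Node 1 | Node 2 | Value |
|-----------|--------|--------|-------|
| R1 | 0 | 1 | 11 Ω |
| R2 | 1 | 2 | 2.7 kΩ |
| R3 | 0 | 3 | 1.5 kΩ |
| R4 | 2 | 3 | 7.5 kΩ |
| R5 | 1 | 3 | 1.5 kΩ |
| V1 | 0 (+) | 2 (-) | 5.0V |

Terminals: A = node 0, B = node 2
Nodal analysis, taking node 2 as the 0 V reference.
Source V1 fixes V_0 = 5 V.
KCL at each unknown node (sum of currents leaving = 0; resistances in Ω):
  Node 1: (V_1 - 5)/11 + (V_1 - 0)/2700 + (V_1 - V_3)/1500 = 0
  Node 3: (V_3 - 5)/1500 + (V_3 - 0)/7500 + (V_3 - V_1)/1500 = 0
Collecting terms (coefficients in siemens):
  0.09195·V_1 - 0.0006667·V_3 = 0.4545
  0.001467·V_3 - 0.0006667·V_1 = 0.003333
Determinant D = (0.09195)(0.001467) - (-0.0006667)(-0.0006667) = 0.0001344
V_1 = [(0.4545)(0.001467) - (-0.0006667)(0.003333)]/D = 4.976 V
V_3 = [(0.09195)(0.003333) - (0.4545)(-0.0006667)]/D = 4.535 V
I_R5 = (V_1 - V_3)/R5 = (4.976 - 4.535)/1500 = 0.0002945 A
|I_R5| = 0.0002945 A

Final answer: |I_R5| = 0.0002945 A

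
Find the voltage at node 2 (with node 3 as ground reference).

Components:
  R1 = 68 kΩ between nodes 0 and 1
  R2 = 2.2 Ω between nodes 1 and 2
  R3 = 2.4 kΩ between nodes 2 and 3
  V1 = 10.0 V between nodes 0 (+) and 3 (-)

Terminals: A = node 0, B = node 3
Nodal analysis, taking node 3 as the 0 V reference.
Source V1 fixes V_0 = 10 V.
KCL at each unknown node (sum of currents leaving = 0; resistances in Ω):
  Node 1: (V_1 - 10)/68000 + (V_1 - V_2)/2.2 = 0
  Node 2: (V_2 - V_1)/2.2 + (V_2 - 0)/2400 = 0
Collecting terms (coefficients in siemens):
  0.4546·V_1 - 0.4545·V_2 = 0.0001471
  0.455·V_2 - 0.4545·V_1 = 0
Determinant D = (0.4546)(0.455) - (-0.4545)(-0.4545) = 0.0001961
V_1 = [(0.0001471)(0.455) - (-0.4545)(0)]/D = 0.3412 V
V_2 = [(0.4546)(0) - (0.0001471)(-0.4545)]/D = 0.3409 V
The requested potential is V_2 = 0.3409 V.

Final answer: V_2 = 0.3409 V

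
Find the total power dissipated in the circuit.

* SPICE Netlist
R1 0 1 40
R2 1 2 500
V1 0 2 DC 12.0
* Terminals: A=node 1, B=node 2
Nodal analysis, taking node 2 as the 0 V reference.
Source V1 fixes V_0 = 12 V.
KCL at each unknown node (sum of currents leaving = 0; resistances in Ω):
  Node 1: (V_1 - 12)/40 + (V_1 - 0)/500 = 0
Collecting terms: 0.027 × V_1 = 0.3  =>  V_1 = 11.11 V
Power in each resistor, P = (ΔV)²/R:
  P_R1 = (12 - 11.11)²/40 = 0.01975 W
  P_R2 = (11.11 - 0)²/500 = 0.2469 W
P_total = P_R1 + P_R2 = 0.2667 W

Final answer: 0.2667 W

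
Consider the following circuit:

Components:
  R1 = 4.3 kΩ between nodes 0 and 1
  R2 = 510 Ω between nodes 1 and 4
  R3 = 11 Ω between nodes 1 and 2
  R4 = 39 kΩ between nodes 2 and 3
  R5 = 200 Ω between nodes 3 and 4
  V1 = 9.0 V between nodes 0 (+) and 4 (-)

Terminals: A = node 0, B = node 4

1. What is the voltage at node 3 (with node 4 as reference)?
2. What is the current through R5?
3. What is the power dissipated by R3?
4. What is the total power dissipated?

Nodal analysis, taking node 4 as the 0 V reference.
Source V1 fixes V_0 = 9 V.
KCL at each unknown node (sum of currents leaving = 0; resistances in Ω):
  Node 1: (V_1 - 9)/4300 + (V_1 - 0)/510 + (V_1 - V_2)/11 = 0
  Node 2: (V_2 - V_1)/11 + (V_2 - V_3)/39000 = 0
  Node 3: (V_3 - V_2)/39000 + (V_3 - 0)/200 = 0
Collecting terms (coefficients in siemens):
  0.0931·V_1 - 0.09091·V_2 = 0.002093
  0.09093·V_2 - 0.09091·V_1 - 0.00002564·V_3 = 0
  0.005026·V_3 - 0.00002564·V_2 = 0
Solving these 3 simultaneous equations (Gaussian elimination) gives:
  V_1 = 0.9433 V, V_2 = 0.943 V, V_3 = 0.004811 V
Part 1:
  Read off the nodal solution: V_3 = 0.004811 V
Part 2:
  I_R5 = (V_3 - V_4)/R5 = (0.004811 - 0)/200 = 0.00002406 A
  Magnitude: I_R5 = 0.00002406 A
Part 3:
  I_R3 = (V_1 - V_2)/R3 = (0.9433 - 0.943)/11 = 0.00002406 A
  P_R3 = I_R3² × R3 = (0.00002406)² × 11 = 0.000000006366 W
Part 4:
  Power in each resistor, P = (ΔV)²/R:
    P_R1 = (9 - 0.9433)²/4300 = 0.0151 W
    P_R2 = (0.9433 - 0)²/510 = 0.001745 W
    P_R3 = (0.9433 - 0.943)²/11 = 0.000000006366 W
    P_R4 = (0.943 - 0.004811)²/39000 = 0.00002257 W
    P_R5 = (0.004811 - 0)²/200 = 0.0000001157 W
  P_total = P_R1 + P_R2 + P_R3 + P_R4 + P_R5 = 0.01686 W

Final answers:
1. V_3 = 0.004811 V
2. I_R5 = 2.406e-05 A
3. P_R3 = 6.366e-09 W
4. P_total = 0.01686 W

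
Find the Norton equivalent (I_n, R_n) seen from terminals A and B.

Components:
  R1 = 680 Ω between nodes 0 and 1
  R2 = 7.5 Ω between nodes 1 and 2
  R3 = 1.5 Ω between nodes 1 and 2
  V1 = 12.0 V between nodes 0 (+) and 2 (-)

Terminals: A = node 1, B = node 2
Find the Thévenin equivalent first; then I_n = V_th/R_th and R_n = R_th.
Step 1 — V_th is the open-circuit voltage V_A - V_B (nothing connected across the terminals).
Nodal analysis, taking node 2 as the 0 V reference.
Source V1 fixes V_0 = 12 V.
KCL at each unknown node (sum of currents leaving = 0; resistances in Ω):
  Node 1: (V_1 - 12)/680 + (V_1 - 0)/7.5 + (V_1 - 0)/1.5 = 0
Collecting terms: 0.8015 × V_1 = 0.01765  =>  V_1 = 0.02202 V
V_th = V_1 - V_2 = 0.02202 - 0 = 0.02202 V
Step 2 — R_th: zero the source — replace V1 by a short circuit (node 2 merges into node 0) — and find the resistance seen between A (node 1) and B (node 0).
Reduce the network between node 1 (A) and node 0 (B) by series/parallel combination:
  Rp1 = R1 ‖ R2 ‖ R3 (parallel, all between nodes 0 and 1) = 1/(1/680 + 1/7.5 + 1/1.5) = 1.248 Ω
R_th = 1.248 Ω
I_n = V_th/R_th = 0.02202/1.248 = 0.01765 A, and R_n = R_th = 1.248 Ω

Final answer: I_n = 0.01765 A, R_n = 1.248 Ω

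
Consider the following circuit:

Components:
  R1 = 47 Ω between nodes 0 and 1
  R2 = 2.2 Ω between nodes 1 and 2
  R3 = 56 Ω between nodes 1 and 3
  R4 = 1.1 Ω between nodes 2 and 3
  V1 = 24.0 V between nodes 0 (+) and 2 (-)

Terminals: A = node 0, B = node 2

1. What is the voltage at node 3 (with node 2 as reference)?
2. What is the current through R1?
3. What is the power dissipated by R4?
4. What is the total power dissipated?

Nodal analysis, taking node 2 as the 0 V reference.
Source V1 fixes V_0 = 24 V.
KCL at each unknown node (sum of currents leaving = 0; resistances in Ω):
  Node 1: (V_1 - 24)/47 + (V_1 - 0)/2.2 + (V_1 - V_3)/56 = 0
  Node 3: (V_3 - V_1)/56 + (V_3 - 0)/1.1 = 0
Collecting terms (coefficients in siemens):
  0.4937·V_1 - 0.01786·V_3 = 0.5106
  0.9269·V_3 - 0.01786·V_1 = 0
Determinant D = (0.4937)(0.9269) - (-0.01786)(-0.01786) = 0.4573
V_1 = [(0.5106)(0.9269) - (-0.01786)(0)]/D = 1.035 V
V_3 = [(0.4937)(0) - (0.5106)(-0.01786)]/D = 0.01994 V
Part 1:
  Read off the nodal solution: V_3 = 0.01994 V
Part 2:
  I_R1 = (V_0 - V_1)/R1 = (24 - 1.035)/47 = 0.4886 A
  Magnitude: I_R1 = 0.4886 A
Part 3:
  I_R4 = (V_2 - V_3)/R4 = (0 - 0.01994)/1.1 = -0.01813 A
  P_R4 = I_R4² × R4 = (-0.01813)² × 1.1 = 0.0003615 W
Part 4:
  Power in each resistor, P = (ΔV)²/R:
    P_R1 = (24 - 1.035)²/47 = 11.22 W
    P_R2 = (1.035 - 0)²/2.2 = 0.487 W
    P_R3 = (1.035 - 0.01994)²/56 = 0.0184 W
    P_R4 = (0 - 0.01994)²/1.1 = 0.0003615 W
  P_total = P_R1 + P_R2 + P_R3 + P_R4 = 11.73 W

Final answers:
1. V_3 = 0.01994 V
2. I_R1 = 0.4886 A
3. P_R4 = 0.0003615 W
4. P_total = 11.73 W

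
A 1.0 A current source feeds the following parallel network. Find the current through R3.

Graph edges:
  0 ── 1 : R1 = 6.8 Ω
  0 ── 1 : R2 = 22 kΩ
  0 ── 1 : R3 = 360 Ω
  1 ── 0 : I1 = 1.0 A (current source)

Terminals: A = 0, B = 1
All resistors sit directly between nodes 0 and 1, so they are in parallel and share one voltage V; the full source current 1 A splits among them.
1/R_par = 1/6.8 + 1/22000 + 1/360 = 0.1499 S  =>  R_par = 6.672 Ω
V = I × R_par = 1 × 6.672 = 6.672 V
I_R3 = V/R3 = 6.672/360 = 0.01853 A

Final answer: 0.01853 A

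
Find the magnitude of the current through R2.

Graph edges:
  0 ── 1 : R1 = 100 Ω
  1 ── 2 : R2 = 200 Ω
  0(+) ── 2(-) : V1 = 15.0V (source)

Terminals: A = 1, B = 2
Nodal analysis, taking node 2 as the 0 V reference.
Source V1 fixes V_0 = 15 V.
KCL at each unknown node (sum of currents leaving = 0; resistances in Ω):
  Node 1: (V_1 - 15)/100 + (V_1 - 0)/200 = 0
Collecting terms: 0.015 × V_1 = 0.15  =>  V_1 = 10 V
I_R2 = (V_1 - V_2)/R2 = (10 - 0)/200 = 0.05 A
|I_R2| = 0.05 A

Final answer: |I_R2| = 0.05 A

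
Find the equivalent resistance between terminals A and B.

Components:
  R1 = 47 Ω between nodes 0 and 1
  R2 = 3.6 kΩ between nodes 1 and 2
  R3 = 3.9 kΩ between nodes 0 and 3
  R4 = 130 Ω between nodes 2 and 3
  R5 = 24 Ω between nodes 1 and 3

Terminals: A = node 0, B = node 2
The network is not a plain series/parallel combination. Inject a 1 A test current into terminal A (node 0) and return it from terminal B (node 2); then R_eq = V_A / (1 A).
Nodal analysis, taking node 2 as the 0 V reference.
Current source I_test pushes 1 A into node 0 and draws it out of node 2.
KCL at each unknown node (sum of currents leaving = 0; resistances in Ω):
  Node 0: (V_0 - V_1)/47 + (V_0 - V_3)/3900 - 1 = 0
  Node 1: (V_1 - V_0)/47 + (V_1 - 0)/3600 + (V_1 - V_3)/24 = 0
  Node 3: (V_3 - V_0)/3900 + (V_3 - V_1)/24 + (V_3 - 0)/130 = 0
Collecting terms (coefficients in siemens):
  0.02153·V_0 - 0.02128·V_1 - 0.0002564·V_3 = 1
  0.06322·V_1 - 0.02128·V_0 - 0.04167·V_3 = 0
  0.04962·V_3 - 0.0002564·V_0 - 0.04167·V_1 = 0
Solving these 3 simultaneous equations (Gaussian elimination) gives:
  V_0 = 193.4 V, V_1 = 147.3 V, V_3 = 124.7 V
R_eq = V_0 / 1 A = 193.4 Ω

Final answer: 193.4 Ω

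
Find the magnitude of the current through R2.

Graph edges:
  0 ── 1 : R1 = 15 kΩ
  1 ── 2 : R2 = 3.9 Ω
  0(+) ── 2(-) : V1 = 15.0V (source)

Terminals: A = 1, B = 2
Nodal analysis, taking node 2 as the 0 V reference.
Source V1 fixes V_0 = 15 V.
KCL at each unknown node (sum of currents leaving = 0; resistances in Ω):
  Node 1: (V_1 - 15)/15000 + (V_1 - 0)/3.9 = 0
Collecting terms: 0.2565 × V_1 = 0.001  =>  V_1 = 0.003899 V
I_R2 = (V_1 - V_2)/R2 = (0.003899 - 0)/3.9 = 0.0009997 A
|I_R2| = 0.0009997 A

Final answer: |I_R2| = 0.0009997 A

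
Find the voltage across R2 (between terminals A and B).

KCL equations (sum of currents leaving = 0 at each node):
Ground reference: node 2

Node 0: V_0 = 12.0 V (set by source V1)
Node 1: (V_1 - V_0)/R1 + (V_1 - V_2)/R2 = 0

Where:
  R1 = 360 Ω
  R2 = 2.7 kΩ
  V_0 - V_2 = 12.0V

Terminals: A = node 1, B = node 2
R1 and R2 are in series across V1 (node 0 → node 1 → node 2), and the output A–B is taken across R2, so this is a voltage divider.
Series current: I = V1/(R1 + R2) = 12/(360 + 2700) = 12/3060 = 0.003922 A
V_R2 = I × R2 = V1 × R2/(R1 + R2) = 12 × 2700/3060 = 10.59 V

Final answer: 10.59 V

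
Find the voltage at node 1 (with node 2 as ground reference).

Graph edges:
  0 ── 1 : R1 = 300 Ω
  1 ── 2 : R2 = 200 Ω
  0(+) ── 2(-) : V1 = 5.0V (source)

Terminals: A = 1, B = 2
Nodal analysis, taking node 2 as the 0 V reference.
Source V1 fixes V_0 = 5 V.
KCL at each unknown node (sum of currents leaving = 0; resistances in Ω):
  Node 1: (V_1 - 5)/300 + (V_1 - 0)/200 = 0
Collecting terms: 0.008333 × V_1 = 0.01667  =>  V_1 = 2 V
The requested potential is V_1 = 2 V.

Final answer: V_1 = 2 V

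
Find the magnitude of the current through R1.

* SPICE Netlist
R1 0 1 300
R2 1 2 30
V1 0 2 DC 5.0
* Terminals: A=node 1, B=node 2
Nodal analysis, taking node 2 as the 0 V reference.
Source V1 fixes V_0 = 5 V.
KCL at each unknown node (sum of currents leaving = 0; resistances in Ω):
  Node 1: (V_1 - 5)/300 + (V_1 - 0)/30 = 0
Collecting terms: 0.03667 × V_1 = 0.01667  =>  V_1 = 0.4545 V
I_R1 = (V_0 - V_1)/R1 = (5 - 0.4545)/300 = 0.01515 A
|I_R1| = 0.01515 A

Final answer: |I_R1| = 0.01515 A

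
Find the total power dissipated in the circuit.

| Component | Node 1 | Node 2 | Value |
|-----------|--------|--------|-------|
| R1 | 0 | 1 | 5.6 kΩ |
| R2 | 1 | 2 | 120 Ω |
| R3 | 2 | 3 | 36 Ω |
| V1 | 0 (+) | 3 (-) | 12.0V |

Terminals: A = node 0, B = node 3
Nodal analysis, taking node 3 as the 0 V reference.
Source V1 fixes V_0 = 12 V.
KCL at each unknown node (sum of currents leaving = 0; resistances in Ω):
  Node 1: (V_1 - 12)/5600 + (V_1 - V_2)/120 = 0
  Node 2: (V_2 - V_1)/120 + (V_2 - 0)/36 = 0
Collecting terms (coefficients in siemens):
  0.008512·V_1 - 0.008333·V_2 = 0.002143
  0.03611·V_2 - 0.008333·V_1 = 0
Determinant D = (0.008512)(0.03611) - (-0.008333)(-0.008333) = 0.0002379
V_1 = [(0.002143)(0.03611) - (-0.008333)(0)]/D = 0.3252 V
V_2 = [(0.008512)(0) - (0.002143)(-0.008333)]/D = 0.07505 V
Power in each resistor, P = (ΔV)²/R:
  P_R1 = (12 - 0.3252)²/5600 = 0.02434 W
  P_R2 = (0.3252 - 0.07505)²/120 = 0.0005216 W
  P_R3 = (0.07505 - 0)²/36 = 0.0001565 W
P_total = P_R1 + P_R2 + P_R3 = 0.02502 W

Final answer: 0.02502 W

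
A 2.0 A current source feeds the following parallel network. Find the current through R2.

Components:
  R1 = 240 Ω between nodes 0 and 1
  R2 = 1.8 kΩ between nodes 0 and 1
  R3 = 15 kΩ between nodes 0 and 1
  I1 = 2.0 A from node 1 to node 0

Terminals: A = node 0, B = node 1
All resistors sit directly between nodes 0 and 1, so they are in parallel and share one voltage V; the full source current 2 A splits among them.
1/R_par = 1/240 + 1/1800 + 1/15000 = 0.004789 S  =>  R_par = 208.8 Ω
V = I × R_par = 2 × 208.8 = 417.6 V
I_R2 = V/R2 = 417.6/1800 = 0.232 A

Final answer: 0.232 A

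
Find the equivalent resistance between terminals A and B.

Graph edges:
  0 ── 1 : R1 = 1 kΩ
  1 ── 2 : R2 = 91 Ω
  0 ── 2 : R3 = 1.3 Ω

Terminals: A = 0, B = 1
Reduce the network between node 0 (A) and node 1 (B) by series/parallel combination:
  Rs1 = R3 + R2 (series, joined only at node 2) = 1.3 + 91 = 92.3 Ω
  Rp1 = R1 ‖ Rs1 (parallel, both between nodes 0 and 1) = 1/(1/1000 + 1/92.3) = 84.5 Ω
R_eq = 84.5 Ω

Final answer: 84.5 Ω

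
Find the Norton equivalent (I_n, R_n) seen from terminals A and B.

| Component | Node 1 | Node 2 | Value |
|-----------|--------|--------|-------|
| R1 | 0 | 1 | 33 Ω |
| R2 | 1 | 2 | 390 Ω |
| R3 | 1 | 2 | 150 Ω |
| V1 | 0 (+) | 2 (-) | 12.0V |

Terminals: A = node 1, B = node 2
Find the Thévenin equivalent first; then I_n = V_th/R_th and R_n = R_th.
Step 1 — V_th is the open-circuit voltage V_A - V_B (nothing connected across the terminals).
Nodal analysis, taking node 2 as the 0 V reference.
Source V1 fixes V_0 = 12 V.
KCL at each unknown node (sum of currents leaving = 0; resistances in Ω):
  Node 1: (V_1 - 12)/33 + (V_1 - 0)/390 + (V_1 - 0)/150 = 0
Collecting terms: 0.03953 × V_1 = 0.3636  =>  V_1 = 9.198 V
V_th = V_1 - V_2 = 9.198 - 0 = 9.198 V
Step 2 — R_th: zero the source — replace V1 by a short circuit (node 2 merges into node 0) — and find the resistance seen between A (node 1) and B (node 0).
Reduce the network between node 1 (A) and node 0 (B) by series/parallel combination:
  Rp1 = R1 ‖ R2 ‖ R3 (parallel, all between nodes 0 and 1) = 1/(1/33 + 1/390 + 1/150) = 25.29 Ω
R_th = 25.29 Ω
I_n = V_th/R_th = 9.198/25.29 = 0.3636 A, and R_n = R_th = 25.29 Ω

Final answer: I_n = 0.3636 A, R_n = 25.29 Ω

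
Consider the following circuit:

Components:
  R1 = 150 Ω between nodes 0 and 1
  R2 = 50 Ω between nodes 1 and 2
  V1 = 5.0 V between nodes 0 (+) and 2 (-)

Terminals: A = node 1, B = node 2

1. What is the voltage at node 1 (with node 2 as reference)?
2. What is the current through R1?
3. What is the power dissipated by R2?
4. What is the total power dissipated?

Nodal analysis, taking node 2 as the 0 V reference.
Source V1 fixes V_0 = 5 V.
KCL at each unknown node (sum of currents leaving = 0; resistances in Ω):
  Node 1: (V_1 - 5)/150 + (V_1 - 0)/50 = 0
Collecting terms: 0.02667 × V_1 = 0.03333  =>  V_1 = 1.25 V
Part 1:
  Read off the nodal solution: V_1 = 1.25 V
Part 2:
  I_R1 = (V_0 - V_1)/R1 = (5 - 1.25)/150 = 0.025 A
  Magnitude: I_R1 = 0.025 A
Part 3:
  I_R2 = (V_1 - V_2)/R2 = (1.25 - 0)/50 = 0.025 A
  P_R2 = I_R2² × R2 = (0.025)² × 50 = 0.03125 W
Part 4:
  Power in each resistor, P = (ΔV)²/R:
    P_R1 = (5 - 1.25)²/150 = 0.09375 W
    P_R2 = (1.25 - 0)²/50 = 0.03125 W
  P_total = P_R1 + P_R2 = 0.125 W

Final answers:
1. V_1 = 1.25 V
2. I_R1 = 0.025 A
3. P_R2 = 0.03125 W
4. P_total = 0.125 W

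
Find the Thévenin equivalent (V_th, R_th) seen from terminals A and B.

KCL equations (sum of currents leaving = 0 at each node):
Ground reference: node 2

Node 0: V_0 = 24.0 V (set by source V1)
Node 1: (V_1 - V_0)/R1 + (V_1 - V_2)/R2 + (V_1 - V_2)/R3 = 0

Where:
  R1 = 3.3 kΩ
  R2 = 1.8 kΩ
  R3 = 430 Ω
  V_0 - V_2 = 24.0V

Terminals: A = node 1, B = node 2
Step 1 — V_th is the open-circuit voltage V_A - V_B (nothing connected across the terminals).
Nodal analysis, taking node 2 as the 0 V reference.
Source V1 fixes V_0 = 24 V.
KCL at each unknown node (sum of currents leaving = 0; resistances in Ω):
  Node 1: (V_1 - 24)/3300 + (V_1 - 0)/1800 + (V_1 - 0)/430 = 0
Collecting terms: 0.003184 × V_1 = 0.007273  =>  V_1 = 2.284 V
V_th = V_1 - V_2 = 2.284 - 0 = 2.284 V
Step 2 — R_th: zero the source — replace V1 by a short circuit (node 2 merges into node 0) — and find the resistance seen between A (node 1) and B (node 0).
Reduce the network between node 1 (A) and node 0 (B) by series/parallel combination:
  Rp1 = R1 ‖ R2 ‖ R3 (parallel, all between nodes 0 and 1) = 1/(1/3300 + 1/1800 + 1/430) = 314.1 Ω
R_th = 314.1 Ω

Final answer: V_th = 2.284 V, R_th = 314.1 Ω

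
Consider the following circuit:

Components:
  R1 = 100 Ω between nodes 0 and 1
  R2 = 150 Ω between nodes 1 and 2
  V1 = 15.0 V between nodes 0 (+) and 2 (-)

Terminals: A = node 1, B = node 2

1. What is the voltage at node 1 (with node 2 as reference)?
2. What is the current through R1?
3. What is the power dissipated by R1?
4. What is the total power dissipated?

Nodal analysis, taking node 2 as the 0 V reference.
Source V1 fixes V_0 = 15 V.
KCL at each unknown node (sum of currents leaving = 0; resistances in Ω):
  Node 1: (V_1 - 15)/100 + (V_1 - 0)/150 = 0
Collecting terms: 0.01667 × V_1 = 0.15  =>  V_1 = 9 V
Part 1:
  Read off the nodal solution: V_1 = 9 V
Part 2:
  I_R1 = (V_0 - V_1)/R1 = (15 - 9)/100 = 0.06 A
  Magnitude: I_R1 = 0.06 A
Part 3:
  I_R1 = (V_0 - V_1)/R1 = (15 - 9)/100 = 0.06 A
  P_R1 = I_R1² × R1 = (0.06)² × 100 = 0.36 W
Part 4:
  Power in each resistor, P = (ΔV)²/R:
    P_R1 = (15 - 9)²/100 = 0.36 W
    P_R2 = (9 - 0)²/150 = 0.54 W
  P_total = P_R1 + P_R2 = 0.9 W

Final answers:
1. V_1 = 9 V
2. I_R1 = 0.06 A
3. P_R1 = 0.36 W
4. P_total = 0.9 W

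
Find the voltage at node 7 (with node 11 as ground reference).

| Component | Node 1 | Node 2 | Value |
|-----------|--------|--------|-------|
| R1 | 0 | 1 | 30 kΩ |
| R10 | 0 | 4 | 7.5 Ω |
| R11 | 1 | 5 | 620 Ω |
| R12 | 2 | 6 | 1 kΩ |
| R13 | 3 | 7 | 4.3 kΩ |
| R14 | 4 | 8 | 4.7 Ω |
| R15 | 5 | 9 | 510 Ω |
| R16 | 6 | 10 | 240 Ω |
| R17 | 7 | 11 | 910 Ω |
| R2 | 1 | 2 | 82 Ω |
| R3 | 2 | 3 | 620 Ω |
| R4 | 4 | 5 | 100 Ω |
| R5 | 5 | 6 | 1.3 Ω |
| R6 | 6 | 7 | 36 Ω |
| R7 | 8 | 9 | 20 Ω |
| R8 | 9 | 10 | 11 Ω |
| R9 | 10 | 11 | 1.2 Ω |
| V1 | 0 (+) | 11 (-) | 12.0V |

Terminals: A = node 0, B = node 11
Nodal analysis, taking node 11 as the 0 V reference.
Source V1 fixes V_0 = 12 V.
KCL at each unknown node (sum of currents leaving = 0; resistances in Ω):
  Node 1: (V_1 - 12)/30000 + (V_1 - V_2)/82 + (V_1 - V_5)/620 = 0
  Node 2: (V_2 - V_1)/82 + (V_2 - V_3)/620 + (V_2 - V_6)/1000 = 0
  Node 3: (V_3 - V_2)/620 + (V_3 - V_7)/4300 = 0
  Node 4: (V_4 - V_5)/100 + (V_4 - 12)/7.5 + (V_4 - V_8)/4.7 = 0
  Node 5: (V_5 - V_4)/100 + (V_5 - V_6)/1.3 + (V_5 - V_1)/620 + (V_5 - V_9)/510 = 0
  Node 6: (V_6 - V_5)/1.3 + (V_6 - V_7)/36 + (V_6 - V_2)/1000 + (V_6 - V_10)/240 = 0
  Node 7: (V_7 - V_6)/36 + (V_7 - V_3)/4300 + (V_7 - 0)/910 = 0
  Node 8: (V_8 - V_9)/20 + (V_8 - V_4)/4.7 = 0
  Node 9: (V_9 - V_8)/20 + (V_9 - V_10)/11 + (V_9 - V_5)/510 = 0
  Node 10: (V_10 - V_9)/11 + (V_10 - 0)/1.2 + (V_10 - V_6)/240 = 0
Collecting terms (coefficients in siemens):
  0.01384·V_1 - 0.0122·V_2 - 0.001613·V_5 = 0.0004
  0.01481·V_2 - 0.0122·V_1 - 0.001613·V_3 - 0.001·V_6 = 0
  0.001845·V_3 - 0.001613·V_2 - 0.0002326·V_7 = 0
  0.3561·V_4 - 0.01·V_5 - 0.2128·V_8 = 1.6
  0.7828·V_5 - 0.001613·V_1 - 0.01·V_4 - 0.7692·V_6 - 0.001961·V_9 = 0
  0.8022·V_6 - 0.001·V_2 - 0.7692·V_5 - 0.02778·V_7 - 0.004167·V_10 = 0
  0.02911·V_7 - 0.0002326·V_3 - 0.02778·V_6 = 0
  0.2628·V_8 - 0.2128·V_4 - 0.05·V_9 = 0
  0.1429·V_9 - 0.001961·V_5 - 0.05·V_8 - 0.09091·V_10 = 0
  0.9284·V_10 - 0.004167·V_6 - 0.09091·V_9 = 0
Solving these 10 simultaneous equations (Gaussian elimination) gives:
  V_1 = 6.206 V, V_2 = 6.195 V, V_3 = 6.158 V, V_4 = 9.765 V
  V_5 = 6.166 V, V_6 = 6.127 V, V_7 = 5.896 V, V_8 = 8.534 V
  V_9 = 3.294 V, V_10 = 0.35 V
The requested potential is V_7 = 5.896 V.

Final answer: V_7 = 5.896 V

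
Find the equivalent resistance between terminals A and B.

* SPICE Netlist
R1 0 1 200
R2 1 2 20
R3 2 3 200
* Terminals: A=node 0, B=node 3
Reduce the network between node 0 (A) and node 3 (B) by series/parallel combination:
  Rs1 = R1 + R2 (series, joined only at node 1) = 200 + 20 = 220 Ω
  Rs2 = R3 + Rs1 (series, joined only at node 2) = 200 + 220 = 420 Ω
R_eq = 420 Ω

Final answer: 420 Ω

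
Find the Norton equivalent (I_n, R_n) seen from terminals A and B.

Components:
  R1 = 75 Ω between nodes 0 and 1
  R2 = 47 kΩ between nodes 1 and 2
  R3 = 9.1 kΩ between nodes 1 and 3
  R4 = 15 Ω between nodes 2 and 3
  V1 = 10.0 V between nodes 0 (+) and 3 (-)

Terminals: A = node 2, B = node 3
Find the Thévenin equivalent first; then I_n = V_th/R_th and R_n = R_th.
Step 1 — V_th is the open-circuit voltage V_A - V_B (nothing connected across the terminals).
Nodal analysis, taking node 3 as the 0 V reference.
Source V1 fixes V_0 = 10 V.
KCL at each unknown node (sum of currents leaving = 0; resistances in Ω):
  Node 1: (V_1 - 10)/75 + (V_1 - V_2)/47000 + (V_1 - 0)/9100 = 0
  Node 2: (V_2 - V_1)/47000 + (V_2 - 0)/15 = 0
Collecting terms (coefficients in siemens):
  0.01346·V_1 - 0.00002128·V_2 = 0.1333
  0.06669·V_2 - 0.00002128·V_1 = 0
Determinant D = (0.01346)(0.06669) - (-0.00002128)(-0.00002128) = 0.0008979
V_1 = [(0.1333)(0.06669) - (-0.00002128)(0)]/D = 9.903 V
V_2 = [(0.01346)(0) - (0.1333)(-0.00002128)]/D = 0.003159 V
V_th = V_2 - V_3 = 0.003159 - 0 = 0.003159 V
Step 2 — R_th: zero the source — replace V1 by a short circuit (node 3 merges into node 0) — and find the resistance seen between A (node 2) and B (node 0).
Reduce the network between node 2 (A) and node 0 (B) by series/parallel combination:
  Rp1 = R1 ‖ R3 (parallel, both between nodes 0 and 1) = 1/(1/75 + 1/9100) = 74.39 Ω
  Rs1 = R2 + Rp1 (series, joined only at node 1) = 47000 + 74.39 = 47070 Ω
  Rp2 = R4 ‖ Rs1 (parallel, both between nodes 0 and 2) = 1/(1/15 + 1/47070) = 15 Ω
R_th = 15 Ω
I_n = V_th/R_th = 0.003159/15 = 0.0002107 A, and R_n = R_th = 15 Ω

Final answer: I_n = 0.0002107 A, R_n = 15 Ω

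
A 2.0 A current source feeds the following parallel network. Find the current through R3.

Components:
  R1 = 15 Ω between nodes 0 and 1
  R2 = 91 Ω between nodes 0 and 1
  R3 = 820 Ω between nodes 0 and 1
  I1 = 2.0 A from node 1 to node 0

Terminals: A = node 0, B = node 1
All resistors sit directly between nodes 0 and 1, so they are in parallel and share one voltage V; the full source current 2 A splits among them.
1/R_par = 1/15 + 1/91 + 1/820 = 0.07888 S  =>  R_par = 12.68 Ω
V = I × R_par = 2 × 12.68 = 25.36 V
I_R3 = V/R3 = 25.36/820 = 0.03092 A

Final answer: 0.03092 A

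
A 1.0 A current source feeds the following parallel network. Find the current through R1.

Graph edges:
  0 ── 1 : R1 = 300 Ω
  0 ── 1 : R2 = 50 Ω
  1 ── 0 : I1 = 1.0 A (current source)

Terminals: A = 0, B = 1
All resistors sit directly between nodes 0 and 1, so they are in parallel and share one voltage V; the full source current 1 A splits among them.
1/R_par = 1/300 + 1/50 = 0.02333 S  =>  R_par = 42.86 Ω
V = I × R_par = 1 × 42.86 = 42.86 V
I_R1 = V/R1 = 42.86/300 = 0.1429 A

Final answer: 0.1429 A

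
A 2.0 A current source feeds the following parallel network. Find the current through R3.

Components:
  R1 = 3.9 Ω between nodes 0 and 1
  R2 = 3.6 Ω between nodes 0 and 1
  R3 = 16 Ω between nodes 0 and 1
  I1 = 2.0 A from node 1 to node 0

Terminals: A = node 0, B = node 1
All resistors sit directly between nodes 0 and 1, so they are in parallel and share one voltage V; the full source current 2 A splits among them.
1/R_par = 1/3.9 + 1/3.6 + 1/16 = 0.5967 S  =>  R_par = 1.676 Ω
V = I × R_par = 2 × 1.676 = 3.352 V
I_R3 = V/R3 = 3.352/16 = 0.2095 A

Final answer: 0.2095 A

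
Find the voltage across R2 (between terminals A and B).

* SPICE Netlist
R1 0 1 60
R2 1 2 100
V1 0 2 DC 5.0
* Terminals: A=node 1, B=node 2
R1 and R2 are in series across V1 (node 0 → node 1 → node 2), and the output A–B is taken across R2, so this is a voltage divider.
Series current: I = V1/(R1 + R2) = 5/(60 + 100) = 5/160 = 0.03125 A
V_R2 = I × R2 = V1 × R2/(R1 + R2) = 5 × 100/160 = 3.125 V

Final answer: 3.125 V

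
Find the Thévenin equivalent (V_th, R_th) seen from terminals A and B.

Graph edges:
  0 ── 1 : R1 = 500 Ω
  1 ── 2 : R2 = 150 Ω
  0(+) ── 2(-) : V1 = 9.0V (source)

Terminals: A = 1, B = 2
Step 1 — V_th is the open-circuit voltage V_A - V_B (nothing connected across the terminals).
Nodal analysis, taking node 2 as the 0 V reference.
Source V1 fixes V_0 = 9 V.
KCL at each unknown node (sum of currents leaving = 0; resistances in Ω):
  Node 1: (V_1 - 9)/500 + (V_1 - 0)/150 = 0
Collecting terms: 0.008667 × V_1 = 0.018  =>  V_1 = 2.077 V
V_th = V_1 - V_2 = 2.077 - 0 = 2.077 V
Step 2 — R_th: zero the source — replace V1 by a short circuit (node 2 merges into node 0) — and find the resistance seen between A (node 1) and B (node 0).
Reduce the network between node 1 (A) and node 0 (B) by series/parallel combination:
  Rp1 = R1 ‖ R2 (parallel, both between nodes 0 and 1) = 1/(1/500 + 1/150) = 115.4 Ω
R_th = 115.4 Ω

Final answer: V_th = 2.077 V, R_th = 115.4 Ω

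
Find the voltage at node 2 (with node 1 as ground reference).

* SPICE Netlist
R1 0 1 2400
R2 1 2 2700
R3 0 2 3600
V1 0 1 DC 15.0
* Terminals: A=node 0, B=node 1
Nodal analysis, taking node 1 as the 0 V reference.
Source V1 fixes V_0 = 15 V.
KCL at each unknown node (sum of currents leaving = 0; resistances in Ω):
  Node 2: (V_2 - 0)/2700 + (V_2 - 15)/3600 = 0
Collecting terms: 0.0006481 × V_2 = 0.004167  =>  V_2 = 6.429 V
The requested potential is V_2 = 6.429 V.

Final answer: V_2 = 6.429 V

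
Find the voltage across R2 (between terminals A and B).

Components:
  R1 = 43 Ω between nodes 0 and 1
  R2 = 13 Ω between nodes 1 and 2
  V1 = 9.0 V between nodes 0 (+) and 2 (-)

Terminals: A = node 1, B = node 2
R1 and R2 are in series across V1 (node 0 → node 1 → node 2), and the output A–B is taken across R2, so this is a voltage divider.
Series current: I = V1/(R1 + R2) = 9/(43 + 13) = 9/56 = 0.1607 A
V_R2 = I × R2 = V1 × R2/(R1 + R2) = 9 × 13/56 = 2.089 V

Final answer: 2.089 V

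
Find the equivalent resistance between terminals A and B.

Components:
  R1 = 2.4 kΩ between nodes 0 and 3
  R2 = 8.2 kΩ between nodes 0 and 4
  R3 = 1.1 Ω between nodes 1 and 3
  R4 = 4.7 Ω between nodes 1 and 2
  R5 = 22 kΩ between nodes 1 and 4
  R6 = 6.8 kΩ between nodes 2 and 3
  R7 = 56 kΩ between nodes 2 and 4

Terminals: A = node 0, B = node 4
The network is not a plain series/parallel combination. Inject a 1 A test current into terminal A (node 0) and return it from terminal B (node 4); then R_eq = V_A / (1 A).
Nodal analysis, taking node 4 as the 0 V reference.
Current source I_test pushes 1 A into node 0 and draws it out of node 4.
KCL at each unknown node (sum of currents leaving = 0; resistances in Ω):
  Node 0: (V_0 - V_3)/2400 + (V_0 - 0)/8200 - 1 = 0
  Node 1: (V_1 - V_3)/1.1 + (V_1 - V_2)/4.7 + (V_1 - 0)/22000 = 0
  Node 2: (V_2 - V_1)/4.7 + (V_2 - V_3)/6800 + (V_2 - 0)/56000 = 0
  Node 3: (V_3 - V_0)/2400 + (V_3 - V_1)/1.1 + (V_3 - V_2)/6800 = 0
Collecting terms (coefficients in siemens):
  0.0005386·V_0 - 0.0004167·V_3 = 1
  1.122·V_1 - 0.2128·V_2 - 0.9091·V_3 = 0
  0.2129·V_2 - 0.2128·V_1 - 0.0001471·V_3 = 0
  0.9097·V_3 - 0.0004167·V_0 - 0.9091·V_1 - 0.0001471·V_2 = 0
Solving these 4 simultaneous equations (Gaussian elimination) gives:
  V_0 = 5653 V, V_1 = 4907 V, V_2 = 4906 V, V_3 = 4907 V
R_eq = V_0 / 1 A = 5653 Ω = 5.653 kΩ

Final answer: 5.653 kΩ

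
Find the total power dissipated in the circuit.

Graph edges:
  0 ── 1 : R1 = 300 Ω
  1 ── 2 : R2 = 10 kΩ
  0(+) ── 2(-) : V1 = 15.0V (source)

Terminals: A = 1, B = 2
Nodal analysis, taking node 2 as the 0 V reference.
Source V1 fixes V_0 = 15 V.
KCL at each unknown node (sum of currents leaving = 0; resistances in Ω):
  Node 1: (V_1 - 15)/300 + (V_1 - 0)/10000 = 0
Collecting terms: 0.003433 × V_1 = 0.05  =>  V_1 = 14.56 V
Power in each resistor, P = (ΔV)²/R:
  P_R1 = (15 - 14.56)²/300 = 0.0006363 W
  P_R2 = (14.56 - 0)²/10000 = 0.02121 W
P_total = P_R1 + P_R2 = 0.02184 W

Final answer: 0.02184 W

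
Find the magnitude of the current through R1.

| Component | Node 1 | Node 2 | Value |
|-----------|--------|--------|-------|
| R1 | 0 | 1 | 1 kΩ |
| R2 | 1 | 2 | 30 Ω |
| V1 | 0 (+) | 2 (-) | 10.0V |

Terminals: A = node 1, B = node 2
Nodal analysis, taking node 2 as the 0 V reference.
Source V1 fixes V_0 = 10 V.
KCL at each unknown node (sum of currents leaving = 0; resistances in Ω):
  Node 1: (V_1 - 10)/1000 + (V_1 - 0)/30 = 0
Collecting terms: 0.03433 × V_1 = 0.01  =>  V_1 = 0.2913 V
I_R1 = (V_0 - V_1)/R1 = (10 - 0.2913)/1000 = 0.009709 A
|I_R1| = 0.009709 A

Final answer: |I_R1| = 0.009709 A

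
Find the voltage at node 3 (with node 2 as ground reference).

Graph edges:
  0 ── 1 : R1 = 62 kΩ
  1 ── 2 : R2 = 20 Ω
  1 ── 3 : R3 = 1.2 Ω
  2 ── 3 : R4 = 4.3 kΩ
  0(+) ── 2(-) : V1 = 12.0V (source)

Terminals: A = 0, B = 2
Nodal analysis, taking node 2 as the 0 V reference.
Source V1 fixes V_0 = 12 V.
KCL at each unknown node (sum of currents leaving = 0; resistances in Ω):
  Node 1: (V_1 - 12)/62000 + (V_1 - 0)/20 + (V_1 - V_3)/1.2 = 0
  Node 3: (V_3 - V_1)/1.2 + (V_3 - 0)/4300 = 0
Collecting terms (coefficients in siemens):
  0.8833·V_1 - 0.8333·V_3 = 0.0001935
  0.8336·V_3 - 0.8333·V_1 = 0
Determinant D = (0.8833)(0.8336) - (-0.8333)(-0.8333) = 0.04189
V_1 = [(0.0001935)(0.8336) - (-0.8333)(0)]/D = 0.003852 V
V_3 = [(0.8833)(0) - (0.0001935)(-0.8333)]/D = 0.003851 V
The requested potential is V_3 = 0.003851 V.

Final answer: V_3 = 0.003851 V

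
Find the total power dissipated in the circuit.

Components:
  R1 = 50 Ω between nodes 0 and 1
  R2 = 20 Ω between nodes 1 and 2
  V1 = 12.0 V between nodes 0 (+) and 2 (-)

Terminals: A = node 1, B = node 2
Nodal analysis, taking node 2 as the 0 V reference.
Source V1 fixes V_0 = 12 V.
KCL at each unknown node (sum of currents leaving = 0; resistances in Ω):
  Node 1: (V_1 - 12)/50 + (V_1 - 0)/20 = 0
Collecting terms: 0.07 × V_1 = 0.24  =>  V_1 = 3.429 V
Power in each resistor, P = (ΔV)²/R:
  P_R1 = (12 - 3.429)²/50 = 1.469 W
  P_R2 = (3.429 - 0)²/20 = 0.5878 W
P_total = P_R1 + P_R2 = 2.057 W

Final answer: 2.057 W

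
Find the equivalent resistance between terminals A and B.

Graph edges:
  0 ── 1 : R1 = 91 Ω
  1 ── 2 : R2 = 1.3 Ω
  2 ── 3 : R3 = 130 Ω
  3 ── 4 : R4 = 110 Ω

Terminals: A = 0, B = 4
Reduce the network between node 0 (A) and node 4 (B) by series/parallel combination:
  Rs1 = R1 + R2 (series, joined only at node 1) = 91 + 1.3 = 92.3 Ω
  Rs2 = R3 + Rs1 (series, joined only at node 2) = 130 + 92.3 = 222.3 Ω
  Rs3 = R4 + Rs2 (series, joined only at node 3) = 110 + 222.3 = 332.3 Ω
R_eq = 332.3 Ω

Final answer: 332.3 Ω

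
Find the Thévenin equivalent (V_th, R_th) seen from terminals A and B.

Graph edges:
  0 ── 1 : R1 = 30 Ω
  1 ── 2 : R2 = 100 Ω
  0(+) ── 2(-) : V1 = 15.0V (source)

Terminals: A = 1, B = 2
Step 1 — V_th is the open-circuit voltage V_A - V_B (nothing connected across the terminals).
Nodal analysis, taking node 2 as the 0 V reference.
Source V1 fixes V_0 = 15 V.
KCL at each unknown node (sum of currents leaving = 0; resistances in Ω):
  Node 1: (V_1 - 15)/30 + (V_1 - 0)/100 = 0
Collecting terms: 0.04333 × V_1 = 0.5  =>  V_1 = 11.54 V
V_th = V_1 - V_2 = 11.54 - 0 = 11.54 V
Step 2 — R_th: zero the source — replace V1 by a short circuit (node 2 merges into node 0) — and find the resistance seen between A (node 1) and B (node 0).
Reduce the network between node 1 (A) and node 0 (B) by series/parallel combination:
  Rp1 = R1 ‖ R2 (parallel, both between nodes 0 and 1) = 1/(1/30 + 1/100) = 23.08 Ω
R_th = 23.08 Ω

Final answer: V_th = 11.54 V, R_th = 23.08 Ω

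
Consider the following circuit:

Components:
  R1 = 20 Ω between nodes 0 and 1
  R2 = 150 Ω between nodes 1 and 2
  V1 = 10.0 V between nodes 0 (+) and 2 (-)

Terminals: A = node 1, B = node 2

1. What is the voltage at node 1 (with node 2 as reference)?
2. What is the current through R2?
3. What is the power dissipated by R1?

Nodal analysis, taking node 2 as the 0 V reference.
Source V1 fixes V_0 = 10 V.
KCL at each unknown node (sum of currents leaving = 0; resistances in Ω):
  Node 1: (V_1 - 10)/20 + (V_1 - 0)/150 = 0
Collecting terms: 0.05667 × V_1 = 0.5  =>  V_1 = 8.824 V
Part 1:
  Read off the nodal solution: V_1 = 8.824 V
Part 2:
  I_R2 = (V_1 - V_2)/R2 = (8.824 - 0)/150 = 0.05882 A
  Magnitude: I_R2 = 0.05882 A
Part 3:
  I_R1 = (V_0 - V_1)/R1 = (10 - 8.824)/20 = 0.05882 A
  P_R1 = I_R1² × R1 = (0.05882)² × 20 = 0.0692 W

Final answers:
1. V_1 = 8.824 V
2. I_R2 = 0.05882 A
3. P_R1 = 0.0692 W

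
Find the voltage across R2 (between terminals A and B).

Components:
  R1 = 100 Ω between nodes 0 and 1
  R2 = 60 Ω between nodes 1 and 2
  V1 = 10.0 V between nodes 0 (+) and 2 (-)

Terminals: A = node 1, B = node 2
R1 and R2 are in series across V1 (node 0 → node 1 → node 2), and the output A–B is taken across R2, so this is a voltage divider.
Series current: I = V1/(R1 + R2) = 10/(100 + 60) = 10/160 = 0.0625 A
V_R2 = I × R2 = V1 × R2/(R1 + R2) = 10 × 60/160 = 3.75 V

Final answer: 3.75 V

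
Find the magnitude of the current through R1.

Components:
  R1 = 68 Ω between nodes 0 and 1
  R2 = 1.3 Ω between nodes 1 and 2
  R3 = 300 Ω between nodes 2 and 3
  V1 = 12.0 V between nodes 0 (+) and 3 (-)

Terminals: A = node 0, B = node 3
Nodal analysis, taking node 3 as the 0 V reference.
Source V1 fixes V_0 = 12 V.
KCL at each unknown node (sum of currents leaving = 0; resistances in Ω):
  Node 1: (V_1 - 12)/68 + (V_1 - V_2)/1.3 = 0
  Node 2: (V_2 - V_1)/1.3 + (V_2 - 0)/300 = 0
Collecting terms (coefficients in siemens):
  0.7839·V_1 - 0.7692·V_2 = 0.1765
  0.7726·V_2 - 0.7692·V_1 = 0
Determinant D = (0.7839)(0.7726) - (-0.7692)(-0.7692) = 0.01393
V_1 = [(0.1765)(0.7726) - (-0.7692)(0)]/D = 9.79 V
V_2 = [(0.7839)(0) - (0.1765)(-0.7692)]/D = 9.748 V
I_R1 = (V_0 - V_1)/R1 = (12 - 9.79)/68 = 0.03249 A
|I_R1| = 0.03249 A

Final answer: |I_R1| = 0.03249 A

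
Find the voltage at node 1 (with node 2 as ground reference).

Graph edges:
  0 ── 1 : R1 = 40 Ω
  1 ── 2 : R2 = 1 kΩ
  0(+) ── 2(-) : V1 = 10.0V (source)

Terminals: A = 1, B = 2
Nodal analysis, taking node 2 as the 0 V reference.
Source V1 fixes V_0 = 10 V.
KCL at each unknown node (sum of currents leaving = 0; resistances in Ω):
  Node 1: (V_1 - 10)/40 + (V_1 - 0)/1000 = 0
Collecting terms: 0.026 × V_1 = 0.25  =>  V_1 = 9.615 V
The requested potential is V_1 = 9.615 V.

Final answer: V_1 = 9.615 V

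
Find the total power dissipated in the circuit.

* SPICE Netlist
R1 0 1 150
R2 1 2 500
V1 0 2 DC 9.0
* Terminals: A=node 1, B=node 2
Nodal analysis, taking node 2 as the 0 V reference.
Source V1 fixes V_0 = 9 V.
KCL at each unknown node (sum of currents leaving = 0; resistances in Ω):
  Node 1: (V_1 - 9)/150 + (V_1 - 0)/500 = 0
Collecting terms: 0.008667 × V_1 = 0.06  =>  V_1 = 6.923 V
Power in each resistor, P = (ΔV)²/R:
  P_R1 = (9 - 6.923)²/150 = 0.02876 W
  P_R2 = (6.923 - 0)²/500 = 0.09586 W
P_total = P_R1 + P_R2 = 0.1246 W

Final answer: 0.1246 W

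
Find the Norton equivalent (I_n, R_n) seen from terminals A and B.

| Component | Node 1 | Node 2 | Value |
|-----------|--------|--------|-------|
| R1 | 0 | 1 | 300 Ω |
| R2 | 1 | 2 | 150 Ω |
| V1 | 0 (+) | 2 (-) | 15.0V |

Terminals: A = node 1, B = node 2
Find the Thévenin equivalent first; then I_n = V_th/R_th and R_n = R_th.
Step 1 — V_th is the open-circuit voltage V_A - V_B (nothing connected across the terminals).
Nodal analysis, taking node 2 as the 0 V reference.
Source V1 fixes V_0 = 15 V.
KCL at each unknown node (sum of currents leaving = 0; resistances in Ω):
  Node 1: (V_1 - 15)/300 + (V_1 - 0)/150 = 0
Collecting terms: 0.01 × V_1 = 0.05  =>  V_1 = 5 V
V_th = V_1 - V_2 = 5 - 0 = 5 V
Step 2 — R_th: zero the source — replace V1 by a short circuit (node 2 merges into node 0) — and find the resistance seen between A (node 1) and B (node 0).
Reduce the network between node 1 (A) and node 0 (B) by series/parallel combination:
  Rp1 = R1 ‖ R2 (parallel, both between nodes 0 and 1) = 1/(1/300 + 1/150) = 100 Ω
R_th = 100 Ω
I_n = V_th/R_th = 5/100 = 0.05 A, and R_n = R_th = 100 Ω

Final answer: I_n = 0.05 A, R_n = 100 Ω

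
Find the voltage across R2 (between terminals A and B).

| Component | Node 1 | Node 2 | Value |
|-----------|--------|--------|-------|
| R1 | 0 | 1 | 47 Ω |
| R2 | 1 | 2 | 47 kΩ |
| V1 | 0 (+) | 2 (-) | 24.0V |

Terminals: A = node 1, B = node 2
R1 and R2 are in series across V1 (node 0 → node 1 → node 2), and the output A–B is taken across R2, so this is a voltage divider.
Series current: I = V1/(R1 + R2) = 24/(47 + 47000) = 24/47050 = 0.0005101 A
V_R2 = I × R2 = V1 × R2/(R1 + R2) = 24 × 47000/47050 = 23.98 V

Final answer: 23.98 V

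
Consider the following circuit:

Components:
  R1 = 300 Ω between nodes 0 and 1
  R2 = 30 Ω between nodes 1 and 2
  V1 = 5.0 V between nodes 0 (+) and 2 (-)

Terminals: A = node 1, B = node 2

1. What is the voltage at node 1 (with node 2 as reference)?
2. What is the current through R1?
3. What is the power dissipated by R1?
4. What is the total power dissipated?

Nodal analysis, taking node 2 as the 0 V reference.
Source V1 fixes V_0 = 5 V.
KCL at each unknown node (sum of currents leaving = 0; resistances in Ω):
  Node 1: (V_1 - 5)/300 + (V_1 - 0)/30 = 0
Collecting terms: 0.03667 × V_1 = 0.01667  =>  V_1 = 0.4545 V
Part 1:
  Read off the nodal solution: V_1 = 0.4545 V
Part 2:
  I_R1 = (V_0 - V_1)/R1 = (5 - 0.4545)/300 = 0.01515 A
  Magnitude: I_R1 = 0.01515 A
Part 3:
  I_R1 = (V_0 - V_1)/R1 = (5 - 0.4545)/300 = 0.01515 A
  P_R1 = I_R1² × R1 = (0.01515)² × 300 = 0.06887 W
Part 4:
  Power in each resistor, P = (ΔV)²/R:
    P_R1 = (5 - 0.4545)²/300 = 0.06887 W
    P_R2 = (0.4545 - 0)²/30 = 0.006887 W
  P_total = P_R1 + P_R2 = 0.07576 W

Final answers:
1. V_1 = 0.4545 V
2. I_R1 = 0.01515 A
3. P_R1 = 0.06887 W
4. P_total = 0.07576 W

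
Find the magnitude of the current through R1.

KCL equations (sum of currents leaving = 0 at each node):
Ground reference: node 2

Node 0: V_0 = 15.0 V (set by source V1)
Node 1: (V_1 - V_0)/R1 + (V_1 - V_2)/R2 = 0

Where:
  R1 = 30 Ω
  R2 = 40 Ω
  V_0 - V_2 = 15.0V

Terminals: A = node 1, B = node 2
Nodal analysis, taking node 2 as the 0 V reference.
Source V1 fixes V_0 = 15 V.
KCL at each unknown node (sum of currents leaving = 0; resistances in Ω):
  Node 1: (V_1 - 15)/30 + (V_1 - 0)/40 = 0
Collecting terms: 0.05833 × V_1 = 0.5  =>  V_1 = 8.571 V
I_R1 = (V_0 - V_1)/R1 = (15 - 8.571)/30 = 0.2143 A
|I_R1| = 0.2143 A

Final answer: |I_R1| = 0.2143 A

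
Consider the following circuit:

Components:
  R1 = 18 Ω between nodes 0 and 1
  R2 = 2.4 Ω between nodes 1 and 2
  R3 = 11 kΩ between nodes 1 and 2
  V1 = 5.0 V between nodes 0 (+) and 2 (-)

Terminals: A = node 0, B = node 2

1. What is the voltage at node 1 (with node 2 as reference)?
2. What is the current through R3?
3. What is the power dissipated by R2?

Nodal analysis, taking node 2 as the 0 V reference.
Source V1 fixes V_0 = 5 V.
KCL at each unknown node (sum of currents leaving = 0; resistances in Ω):
  Node 1: (V_1 - 5)/18 + (V_1 - 0)/2.4 + (V_1 - 0)/11000 = 0
Collecting terms: 0.4723 × V_1 = 0.2778  =>  V_1 = 0.5881 V
Part 1:
  Read off the nodal solution: V_1 = 0.5881 V
Part 2:
  I_R3 = (V_1 - V_2)/R3 = (0.5881 - 0)/11000 = 0.00005347 A
  Magnitude: I_R3 = 0.00005347 A
Part 3:
  I_R2 = (V_1 - V_2)/R2 = (0.5881 - 0)/2.4 = 0.2451 A
  P_R2 = I_R2² × R2 = (0.2451)² × 2.4 = 0.1441 W

Final answers:
1. V_1 = 0.5881 V
2. I_R3 = 5.347e-05 A
3. P_R2 = 0.1441 W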